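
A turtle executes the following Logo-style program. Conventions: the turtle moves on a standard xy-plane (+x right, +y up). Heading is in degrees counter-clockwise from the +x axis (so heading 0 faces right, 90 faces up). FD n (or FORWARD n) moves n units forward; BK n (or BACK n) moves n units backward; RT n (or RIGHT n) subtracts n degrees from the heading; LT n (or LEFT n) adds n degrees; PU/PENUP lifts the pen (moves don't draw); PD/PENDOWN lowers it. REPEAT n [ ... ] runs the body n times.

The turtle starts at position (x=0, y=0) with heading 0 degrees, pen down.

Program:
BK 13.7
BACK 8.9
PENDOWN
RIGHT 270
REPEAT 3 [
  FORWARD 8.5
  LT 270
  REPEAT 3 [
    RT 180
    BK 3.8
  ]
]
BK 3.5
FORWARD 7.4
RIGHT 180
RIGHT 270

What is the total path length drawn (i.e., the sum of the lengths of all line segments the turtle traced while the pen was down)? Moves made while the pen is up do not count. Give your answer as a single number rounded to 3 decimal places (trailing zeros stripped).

Executing turtle program step by step:
Start: pos=(0,0), heading=0, pen down
BK 13.7: (0,0) -> (-13.7,0) [heading=0, draw]
BK 8.9: (-13.7,0) -> (-22.6,0) [heading=0, draw]
PD: pen down
RT 270: heading 0 -> 90
REPEAT 3 [
  -- iteration 1/3 --
  FD 8.5: (-22.6,0) -> (-22.6,8.5) [heading=90, draw]
  LT 270: heading 90 -> 0
  REPEAT 3 [
    -- iteration 1/3 --
    RT 180: heading 0 -> 180
    BK 3.8: (-22.6,8.5) -> (-18.8,8.5) [heading=180, draw]
    -- iteration 2/3 --
    RT 180: heading 180 -> 0
    BK 3.8: (-18.8,8.5) -> (-22.6,8.5) [heading=0, draw]
    -- iteration 3/3 --
    RT 180: heading 0 -> 180
    BK 3.8: (-22.6,8.5) -> (-18.8,8.5) [heading=180, draw]
  ]
  -- iteration 2/3 --
  FD 8.5: (-18.8,8.5) -> (-27.3,8.5) [heading=180, draw]
  LT 270: heading 180 -> 90
  REPEAT 3 [
    -- iteration 1/3 --
    RT 180: heading 90 -> 270
    BK 3.8: (-27.3,8.5) -> (-27.3,12.3) [heading=270, draw]
    -- iteration 2/3 --
    RT 180: heading 270 -> 90
    BK 3.8: (-27.3,12.3) -> (-27.3,8.5) [heading=90, draw]
    -- iteration 3/3 --
    RT 180: heading 90 -> 270
    BK 3.8: (-27.3,8.5) -> (-27.3,12.3) [heading=270, draw]
  ]
  -- iteration 3/3 --
  FD 8.5: (-27.3,12.3) -> (-27.3,3.8) [heading=270, draw]
  LT 270: heading 270 -> 180
  REPEAT 3 [
    -- iteration 1/3 --
    RT 180: heading 180 -> 0
    BK 3.8: (-27.3,3.8) -> (-31.1,3.8) [heading=0, draw]
    -- iteration 2/3 --
    RT 180: heading 0 -> 180
    BK 3.8: (-31.1,3.8) -> (-27.3,3.8) [heading=180, draw]
    -- iteration 3/3 --
    RT 180: heading 180 -> 0
    BK 3.8: (-27.3,3.8) -> (-31.1,3.8) [heading=0, draw]
  ]
]
BK 3.5: (-31.1,3.8) -> (-34.6,3.8) [heading=0, draw]
FD 7.4: (-34.6,3.8) -> (-27.2,3.8) [heading=0, draw]
RT 180: heading 0 -> 180
RT 270: heading 180 -> 270
Final: pos=(-27.2,3.8), heading=270, 16 segment(s) drawn

Segment lengths:
  seg 1: (0,0) -> (-13.7,0), length = 13.7
  seg 2: (-13.7,0) -> (-22.6,0), length = 8.9
  seg 3: (-22.6,0) -> (-22.6,8.5), length = 8.5
  seg 4: (-22.6,8.5) -> (-18.8,8.5), length = 3.8
  seg 5: (-18.8,8.5) -> (-22.6,8.5), length = 3.8
  seg 6: (-22.6,8.5) -> (-18.8,8.5), length = 3.8
  seg 7: (-18.8,8.5) -> (-27.3,8.5), length = 8.5
  seg 8: (-27.3,8.5) -> (-27.3,12.3), length = 3.8
  seg 9: (-27.3,12.3) -> (-27.3,8.5), length = 3.8
  seg 10: (-27.3,8.5) -> (-27.3,12.3), length = 3.8
  seg 11: (-27.3,12.3) -> (-27.3,3.8), length = 8.5
  seg 12: (-27.3,3.8) -> (-31.1,3.8), length = 3.8
  seg 13: (-31.1,3.8) -> (-27.3,3.8), length = 3.8
  seg 14: (-27.3,3.8) -> (-31.1,3.8), length = 3.8
  seg 15: (-31.1,3.8) -> (-34.6,3.8), length = 3.5
  seg 16: (-34.6,3.8) -> (-27.2,3.8), length = 7.4
Total = 93.2

Answer: 93.2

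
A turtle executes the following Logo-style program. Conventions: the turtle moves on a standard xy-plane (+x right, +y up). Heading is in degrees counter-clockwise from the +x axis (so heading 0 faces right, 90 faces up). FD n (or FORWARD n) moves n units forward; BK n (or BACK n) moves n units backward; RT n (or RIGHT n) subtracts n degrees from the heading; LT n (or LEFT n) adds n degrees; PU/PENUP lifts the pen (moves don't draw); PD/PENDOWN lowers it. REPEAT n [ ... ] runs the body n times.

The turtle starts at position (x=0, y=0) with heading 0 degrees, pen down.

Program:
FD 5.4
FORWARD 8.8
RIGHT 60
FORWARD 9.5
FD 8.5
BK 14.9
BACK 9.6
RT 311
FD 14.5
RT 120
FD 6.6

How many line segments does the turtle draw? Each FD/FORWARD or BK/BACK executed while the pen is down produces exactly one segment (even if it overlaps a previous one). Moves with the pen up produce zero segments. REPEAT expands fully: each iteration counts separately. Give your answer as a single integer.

Answer: 8

Derivation:
Executing turtle program step by step:
Start: pos=(0,0), heading=0, pen down
FD 5.4: (0,0) -> (5.4,0) [heading=0, draw]
FD 8.8: (5.4,0) -> (14.2,0) [heading=0, draw]
RT 60: heading 0 -> 300
FD 9.5: (14.2,0) -> (18.95,-8.227) [heading=300, draw]
FD 8.5: (18.95,-8.227) -> (23.2,-15.588) [heading=300, draw]
BK 14.9: (23.2,-15.588) -> (15.75,-2.685) [heading=300, draw]
BK 9.6: (15.75,-2.685) -> (10.95,5.629) [heading=300, draw]
RT 311: heading 300 -> 349
FD 14.5: (10.95,5.629) -> (25.184,2.862) [heading=349, draw]
RT 120: heading 349 -> 229
FD 6.6: (25.184,2.862) -> (20.854,-2.119) [heading=229, draw]
Final: pos=(20.854,-2.119), heading=229, 8 segment(s) drawn
Segments drawn: 8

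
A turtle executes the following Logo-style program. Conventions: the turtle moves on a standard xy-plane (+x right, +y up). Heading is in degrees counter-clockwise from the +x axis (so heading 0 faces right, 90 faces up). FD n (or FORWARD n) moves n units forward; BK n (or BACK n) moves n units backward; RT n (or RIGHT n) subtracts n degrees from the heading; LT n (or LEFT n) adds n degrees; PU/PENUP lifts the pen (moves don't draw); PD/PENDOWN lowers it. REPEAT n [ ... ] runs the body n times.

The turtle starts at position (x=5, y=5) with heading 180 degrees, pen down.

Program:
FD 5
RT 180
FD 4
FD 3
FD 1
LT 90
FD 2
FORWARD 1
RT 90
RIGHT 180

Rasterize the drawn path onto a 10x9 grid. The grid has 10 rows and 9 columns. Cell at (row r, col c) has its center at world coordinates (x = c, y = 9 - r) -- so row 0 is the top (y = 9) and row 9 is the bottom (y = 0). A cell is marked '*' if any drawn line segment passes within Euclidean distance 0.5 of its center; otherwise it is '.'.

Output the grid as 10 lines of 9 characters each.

Segment 0: (5,5) -> (0,5)
Segment 1: (0,5) -> (4,5)
Segment 2: (4,5) -> (7,5)
Segment 3: (7,5) -> (8,5)
Segment 4: (8,5) -> (8,7)
Segment 5: (8,7) -> (8,8)

Answer: .........
........*
........*
........*
*********
.........
.........
.........
.........
.........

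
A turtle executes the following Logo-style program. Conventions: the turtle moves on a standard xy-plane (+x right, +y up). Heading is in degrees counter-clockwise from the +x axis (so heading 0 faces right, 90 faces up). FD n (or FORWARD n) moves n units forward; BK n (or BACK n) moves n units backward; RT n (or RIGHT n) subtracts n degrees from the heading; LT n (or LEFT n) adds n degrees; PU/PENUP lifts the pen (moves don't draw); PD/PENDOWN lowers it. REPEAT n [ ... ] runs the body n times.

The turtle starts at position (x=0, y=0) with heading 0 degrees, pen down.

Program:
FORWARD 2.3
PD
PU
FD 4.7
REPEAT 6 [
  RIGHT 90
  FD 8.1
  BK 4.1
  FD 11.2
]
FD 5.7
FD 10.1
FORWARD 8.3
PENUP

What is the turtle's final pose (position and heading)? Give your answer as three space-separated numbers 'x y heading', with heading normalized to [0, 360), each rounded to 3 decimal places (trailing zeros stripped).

Answer: -32.3 -15.2 180

Derivation:
Executing turtle program step by step:
Start: pos=(0,0), heading=0, pen down
FD 2.3: (0,0) -> (2.3,0) [heading=0, draw]
PD: pen down
PU: pen up
FD 4.7: (2.3,0) -> (7,0) [heading=0, move]
REPEAT 6 [
  -- iteration 1/6 --
  RT 90: heading 0 -> 270
  FD 8.1: (7,0) -> (7,-8.1) [heading=270, move]
  BK 4.1: (7,-8.1) -> (7,-4) [heading=270, move]
  FD 11.2: (7,-4) -> (7,-15.2) [heading=270, move]
  -- iteration 2/6 --
  RT 90: heading 270 -> 180
  FD 8.1: (7,-15.2) -> (-1.1,-15.2) [heading=180, move]
  BK 4.1: (-1.1,-15.2) -> (3,-15.2) [heading=180, move]
  FD 11.2: (3,-15.2) -> (-8.2,-15.2) [heading=180, move]
  -- iteration 3/6 --
  RT 90: heading 180 -> 90
  FD 8.1: (-8.2,-15.2) -> (-8.2,-7.1) [heading=90, move]
  BK 4.1: (-8.2,-7.1) -> (-8.2,-11.2) [heading=90, move]
  FD 11.2: (-8.2,-11.2) -> (-8.2,0) [heading=90, move]
  -- iteration 4/6 --
  RT 90: heading 90 -> 0
  FD 8.1: (-8.2,0) -> (-0.1,0) [heading=0, move]
  BK 4.1: (-0.1,0) -> (-4.2,0) [heading=0, move]
  FD 11.2: (-4.2,0) -> (7,0) [heading=0, move]
  -- iteration 5/6 --
  RT 90: heading 0 -> 270
  FD 8.1: (7,0) -> (7,-8.1) [heading=270, move]
  BK 4.1: (7,-8.1) -> (7,-4) [heading=270, move]
  FD 11.2: (7,-4) -> (7,-15.2) [heading=270, move]
  -- iteration 6/6 --
  RT 90: heading 270 -> 180
  FD 8.1: (7,-15.2) -> (-1.1,-15.2) [heading=180, move]
  BK 4.1: (-1.1,-15.2) -> (3,-15.2) [heading=180, move]
  FD 11.2: (3,-15.2) -> (-8.2,-15.2) [heading=180, move]
]
FD 5.7: (-8.2,-15.2) -> (-13.9,-15.2) [heading=180, move]
FD 10.1: (-13.9,-15.2) -> (-24,-15.2) [heading=180, move]
FD 8.3: (-24,-15.2) -> (-32.3,-15.2) [heading=180, move]
PU: pen up
Final: pos=(-32.3,-15.2), heading=180, 1 segment(s) drawn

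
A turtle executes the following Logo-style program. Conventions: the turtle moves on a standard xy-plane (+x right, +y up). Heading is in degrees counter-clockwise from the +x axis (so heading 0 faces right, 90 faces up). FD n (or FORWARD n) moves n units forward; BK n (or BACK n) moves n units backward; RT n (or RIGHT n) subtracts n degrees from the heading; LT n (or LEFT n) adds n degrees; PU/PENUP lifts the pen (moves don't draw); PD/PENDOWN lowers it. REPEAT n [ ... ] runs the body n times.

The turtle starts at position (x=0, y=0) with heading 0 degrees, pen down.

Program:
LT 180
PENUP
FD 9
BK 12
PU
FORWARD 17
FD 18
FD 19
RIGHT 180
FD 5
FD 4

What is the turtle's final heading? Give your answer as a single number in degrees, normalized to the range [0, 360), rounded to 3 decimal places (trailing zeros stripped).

Executing turtle program step by step:
Start: pos=(0,0), heading=0, pen down
LT 180: heading 0 -> 180
PU: pen up
FD 9: (0,0) -> (-9,0) [heading=180, move]
BK 12: (-9,0) -> (3,0) [heading=180, move]
PU: pen up
FD 17: (3,0) -> (-14,0) [heading=180, move]
FD 18: (-14,0) -> (-32,0) [heading=180, move]
FD 19: (-32,0) -> (-51,0) [heading=180, move]
RT 180: heading 180 -> 0
FD 5: (-51,0) -> (-46,0) [heading=0, move]
FD 4: (-46,0) -> (-42,0) [heading=0, move]
Final: pos=(-42,0), heading=0, 0 segment(s) drawn

Answer: 0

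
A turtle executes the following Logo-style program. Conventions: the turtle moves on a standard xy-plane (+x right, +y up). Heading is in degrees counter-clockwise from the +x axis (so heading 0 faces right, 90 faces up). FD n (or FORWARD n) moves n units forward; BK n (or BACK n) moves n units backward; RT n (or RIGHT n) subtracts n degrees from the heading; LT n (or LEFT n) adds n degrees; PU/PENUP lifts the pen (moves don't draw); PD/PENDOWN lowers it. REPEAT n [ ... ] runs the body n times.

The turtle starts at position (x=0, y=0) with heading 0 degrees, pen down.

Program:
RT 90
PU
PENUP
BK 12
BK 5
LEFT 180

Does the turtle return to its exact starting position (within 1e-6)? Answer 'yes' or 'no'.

Executing turtle program step by step:
Start: pos=(0,0), heading=0, pen down
RT 90: heading 0 -> 270
PU: pen up
PU: pen up
BK 12: (0,0) -> (0,12) [heading=270, move]
BK 5: (0,12) -> (0,17) [heading=270, move]
LT 180: heading 270 -> 90
Final: pos=(0,17), heading=90, 0 segment(s) drawn

Start position: (0, 0)
Final position: (0, 17)
Distance = 17; >= 1e-6 -> NOT closed

Answer: no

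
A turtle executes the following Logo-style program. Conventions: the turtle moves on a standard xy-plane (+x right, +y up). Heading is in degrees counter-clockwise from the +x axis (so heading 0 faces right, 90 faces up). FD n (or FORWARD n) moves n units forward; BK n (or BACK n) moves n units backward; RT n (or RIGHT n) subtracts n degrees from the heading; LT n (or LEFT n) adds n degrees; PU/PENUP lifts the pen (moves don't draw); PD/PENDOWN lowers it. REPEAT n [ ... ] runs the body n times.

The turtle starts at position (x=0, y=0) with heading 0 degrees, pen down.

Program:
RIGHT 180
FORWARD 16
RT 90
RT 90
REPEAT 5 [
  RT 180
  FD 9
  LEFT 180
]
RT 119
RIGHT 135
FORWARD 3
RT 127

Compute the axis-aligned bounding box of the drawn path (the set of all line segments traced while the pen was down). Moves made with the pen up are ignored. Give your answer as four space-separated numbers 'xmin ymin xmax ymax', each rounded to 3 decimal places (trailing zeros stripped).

Executing turtle program step by step:
Start: pos=(0,0), heading=0, pen down
RT 180: heading 0 -> 180
FD 16: (0,0) -> (-16,0) [heading=180, draw]
RT 90: heading 180 -> 90
RT 90: heading 90 -> 0
REPEAT 5 [
  -- iteration 1/5 --
  RT 180: heading 0 -> 180
  FD 9: (-16,0) -> (-25,0) [heading=180, draw]
  LT 180: heading 180 -> 0
  -- iteration 2/5 --
  RT 180: heading 0 -> 180
  FD 9: (-25,0) -> (-34,0) [heading=180, draw]
  LT 180: heading 180 -> 0
  -- iteration 3/5 --
  RT 180: heading 0 -> 180
  FD 9: (-34,0) -> (-43,0) [heading=180, draw]
  LT 180: heading 180 -> 0
  -- iteration 4/5 --
  RT 180: heading 0 -> 180
  FD 9: (-43,0) -> (-52,0) [heading=180, draw]
  LT 180: heading 180 -> 0
  -- iteration 5/5 --
  RT 180: heading 0 -> 180
  FD 9: (-52,0) -> (-61,0) [heading=180, draw]
  LT 180: heading 180 -> 0
]
RT 119: heading 0 -> 241
RT 135: heading 241 -> 106
FD 3: (-61,0) -> (-61.827,2.884) [heading=106, draw]
RT 127: heading 106 -> 339
Final: pos=(-61.827,2.884), heading=339, 7 segment(s) drawn

Segment endpoints: x in {-61.827, -61, -52, -43, -34, -25, -16, 0}, y in {0, 0, 0, 0, 0, 0, 0, 2.884}
xmin=-61.827, ymin=0, xmax=0, ymax=2.884

Answer: -61.827 0 0 2.884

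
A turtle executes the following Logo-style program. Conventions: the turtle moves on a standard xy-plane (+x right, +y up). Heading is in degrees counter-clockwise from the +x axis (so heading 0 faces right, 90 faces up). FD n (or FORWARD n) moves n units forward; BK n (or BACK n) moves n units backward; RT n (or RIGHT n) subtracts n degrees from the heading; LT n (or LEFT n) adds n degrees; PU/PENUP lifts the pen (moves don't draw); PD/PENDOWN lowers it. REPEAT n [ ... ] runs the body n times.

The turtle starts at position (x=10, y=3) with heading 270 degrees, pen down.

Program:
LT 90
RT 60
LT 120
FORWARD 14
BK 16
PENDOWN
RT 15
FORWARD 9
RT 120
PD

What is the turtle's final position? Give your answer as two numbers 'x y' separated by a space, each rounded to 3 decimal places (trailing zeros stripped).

Answer: 15.364 7.632

Derivation:
Executing turtle program step by step:
Start: pos=(10,3), heading=270, pen down
LT 90: heading 270 -> 0
RT 60: heading 0 -> 300
LT 120: heading 300 -> 60
FD 14: (10,3) -> (17,15.124) [heading=60, draw]
BK 16: (17,15.124) -> (9,1.268) [heading=60, draw]
PD: pen down
RT 15: heading 60 -> 45
FD 9: (9,1.268) -> (15.364,7.632) [heading=45, draw]
RT 120: heading 45 -> 285
PD: pen down
Final: pos=(15.364,7.632), heading=285, 3 segment(s) drawn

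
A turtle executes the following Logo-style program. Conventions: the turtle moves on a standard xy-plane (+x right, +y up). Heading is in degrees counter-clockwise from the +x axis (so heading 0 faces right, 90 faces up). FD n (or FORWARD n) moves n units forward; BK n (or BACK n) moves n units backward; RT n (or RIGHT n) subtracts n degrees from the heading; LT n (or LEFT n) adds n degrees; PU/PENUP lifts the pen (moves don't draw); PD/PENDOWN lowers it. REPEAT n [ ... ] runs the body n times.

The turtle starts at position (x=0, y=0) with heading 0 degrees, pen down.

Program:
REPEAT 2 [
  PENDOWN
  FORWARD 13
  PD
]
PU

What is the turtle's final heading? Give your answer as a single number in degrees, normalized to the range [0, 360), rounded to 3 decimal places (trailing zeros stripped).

Executing turtle program step by step:
Start: pos=(0,0), heading=0, pen down
REPEAT 2 [
  -- iteration 1/2 --
  PD: pen down
  FD 13: (0,0) -> (13,0) [heading=0, draw]
  PD: pen down
  -- iteration 2/2 --
  PD: pen down
  FD 13: (13,0) -> (26,0) [heading=0, draw]
  PD: pen down
]
PU: pen up
Final: pos=(26,0), heading=0, 2 segment(s) drawn

Answer: 0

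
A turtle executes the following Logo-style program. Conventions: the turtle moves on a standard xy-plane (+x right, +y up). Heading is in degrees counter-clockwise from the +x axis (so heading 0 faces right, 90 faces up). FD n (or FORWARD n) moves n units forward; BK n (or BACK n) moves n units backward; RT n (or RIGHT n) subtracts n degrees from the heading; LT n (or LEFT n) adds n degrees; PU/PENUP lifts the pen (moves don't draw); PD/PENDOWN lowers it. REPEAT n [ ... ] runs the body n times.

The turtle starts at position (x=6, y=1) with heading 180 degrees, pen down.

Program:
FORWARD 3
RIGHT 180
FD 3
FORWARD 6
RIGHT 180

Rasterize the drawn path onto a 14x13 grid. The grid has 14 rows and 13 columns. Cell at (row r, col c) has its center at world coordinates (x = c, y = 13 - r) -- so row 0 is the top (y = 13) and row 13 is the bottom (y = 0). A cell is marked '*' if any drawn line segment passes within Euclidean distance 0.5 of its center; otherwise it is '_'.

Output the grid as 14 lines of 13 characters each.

Segment 0: (6,1) -> (3,1)
Segment 1: (3,1) -> (6,1)
Segment 2: (6,1) -> (12,1)

Answer: _____________
_____________
_____________
_____________
_____________
_____________
_____________
_____________
_____________
_____________
_____________
_____________
___**********
_____________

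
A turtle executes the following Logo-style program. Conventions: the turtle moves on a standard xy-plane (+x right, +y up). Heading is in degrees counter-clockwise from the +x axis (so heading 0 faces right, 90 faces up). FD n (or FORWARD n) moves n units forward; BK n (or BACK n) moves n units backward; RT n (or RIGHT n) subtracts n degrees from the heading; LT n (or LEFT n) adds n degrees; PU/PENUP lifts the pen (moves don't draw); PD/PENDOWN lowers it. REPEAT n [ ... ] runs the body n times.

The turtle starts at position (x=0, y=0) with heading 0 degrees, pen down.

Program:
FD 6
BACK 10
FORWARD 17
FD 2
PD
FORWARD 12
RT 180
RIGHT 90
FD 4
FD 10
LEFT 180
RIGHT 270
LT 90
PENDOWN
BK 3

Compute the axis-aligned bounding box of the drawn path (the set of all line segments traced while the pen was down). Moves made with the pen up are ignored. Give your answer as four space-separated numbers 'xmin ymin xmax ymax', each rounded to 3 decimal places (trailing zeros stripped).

Answer: -4 0 27 14

Derivation:
Executing turtle program step by step:
Start: pos=(0,0), heading=0, pen down
FD 6: (0,0) -> (6,0) [heading=0, draw]
BK 10: (6,0) -> (-4,0) [heading=0, draw]
FD 17: (-4,0) -> (13,0) [heading=0, draw]
FD 2: (13,0) -> (15,0) [heading=0, draw]
PD: pen down
FD 12: (15,0) -> (27,0) [heading=0, draw]
RT 180: heading 0 -> 180
RT 90: heading 180 -> 90
FD 4: (27,0) -> (27,4) [heading=90, draw]
FD 10: (27,4) -> (27,14) [heading=90, draw]
LT 180: heading 90 -> 270
RT 270: heading 270 -> 0
LT 90: heading 0 -> 90
PD: pen down
BK 3: (27,14) -> (27,11) [heading=90, draw]
Final: pos=(27,11), heading=90, 8 segment(s) drawn

Segment endpoints: x in {-4, 0, 6, 13, 15, 27, 27}, y in {0, 4, 11, 14}
xmin=-4, ymin=0, xmax=27, ymax=14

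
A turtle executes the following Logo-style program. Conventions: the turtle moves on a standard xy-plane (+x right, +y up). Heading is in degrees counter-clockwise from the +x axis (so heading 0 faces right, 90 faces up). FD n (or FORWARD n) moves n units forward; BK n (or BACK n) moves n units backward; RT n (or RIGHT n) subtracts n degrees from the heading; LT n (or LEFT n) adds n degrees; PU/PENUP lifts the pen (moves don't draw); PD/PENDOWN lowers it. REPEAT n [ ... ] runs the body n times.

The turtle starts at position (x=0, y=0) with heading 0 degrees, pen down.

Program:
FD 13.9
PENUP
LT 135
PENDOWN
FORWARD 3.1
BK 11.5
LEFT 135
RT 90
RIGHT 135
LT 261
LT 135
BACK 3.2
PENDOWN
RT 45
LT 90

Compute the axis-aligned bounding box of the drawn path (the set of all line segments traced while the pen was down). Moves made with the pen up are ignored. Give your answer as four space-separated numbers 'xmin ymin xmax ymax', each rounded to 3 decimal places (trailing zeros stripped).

Executing turtle program step by step:
Start: pos=(0,0), heading=0, pen down
FD 13.9: (0,0) -> (13.9,0) [heading=0, draw]
PU: pen up
LT 135: heading 0 -> 135
PD: pen down
FD 3.1: (13.9,0) -> (11.708,2.192) [heading=135, draw]
BK 11.5: (11.708,2.192) -> (19.84,-5.94) [heading=135, draw]
LT 135: heading 135 -> 270
RT 90: heading 270 -> 180
RT 135: heading 180 -> 45
LT 261: heading 45 -> 306
LT 135: heading 306 -> 81
BK 3.2: (19.84,-5.94) -> (19.339,-9.1) [heading=81, draw]
PD: pen down
RT 45: heading 81 -> 36
LT 90: heading 36 -> 126
Final: pos=(19.339,-9.1), heading=126, 4 segment(s) drawn

Segment endpoints: x in {0, 11.708, 13.9, 19.339, 19.84}, y in {-9.1, -5.94, 0, 2.192}
xmin=0, ymin=-9.1, xmax=19.84, ymax=2.192

Answer: 0 -9.1 19.84 2.192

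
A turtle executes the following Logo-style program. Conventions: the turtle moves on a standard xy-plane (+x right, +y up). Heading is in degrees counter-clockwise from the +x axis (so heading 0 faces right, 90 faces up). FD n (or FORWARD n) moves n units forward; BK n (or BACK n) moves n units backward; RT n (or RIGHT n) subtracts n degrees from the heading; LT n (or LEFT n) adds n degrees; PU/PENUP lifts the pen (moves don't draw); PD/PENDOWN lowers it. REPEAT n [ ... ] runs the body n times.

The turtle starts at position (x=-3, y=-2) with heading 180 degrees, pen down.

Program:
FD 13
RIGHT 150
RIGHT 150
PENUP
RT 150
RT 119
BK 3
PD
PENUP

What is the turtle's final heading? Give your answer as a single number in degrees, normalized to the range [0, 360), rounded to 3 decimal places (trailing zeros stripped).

Answer: 331

Derivation:
Executing turtle program step by step:
Start: pos=(-3,-2), heading=180, pen down
FD 13: (-3,-2) -> (-16,-2) [heading=180, draw]
RT 150: heading 180 -> 30
RT 150: heading 30 -> 240
PU: pen up
RT 150: heading 240 -> 90
RT 119: heading 90 -> 331
BK 3: (-16,-2) -> (-18.624,-0.546) [heading=331, move]
PD: pen down
PU: pen up
Final: pos=(-18.624,-0.546), heading=331, 1 segment(s) drawn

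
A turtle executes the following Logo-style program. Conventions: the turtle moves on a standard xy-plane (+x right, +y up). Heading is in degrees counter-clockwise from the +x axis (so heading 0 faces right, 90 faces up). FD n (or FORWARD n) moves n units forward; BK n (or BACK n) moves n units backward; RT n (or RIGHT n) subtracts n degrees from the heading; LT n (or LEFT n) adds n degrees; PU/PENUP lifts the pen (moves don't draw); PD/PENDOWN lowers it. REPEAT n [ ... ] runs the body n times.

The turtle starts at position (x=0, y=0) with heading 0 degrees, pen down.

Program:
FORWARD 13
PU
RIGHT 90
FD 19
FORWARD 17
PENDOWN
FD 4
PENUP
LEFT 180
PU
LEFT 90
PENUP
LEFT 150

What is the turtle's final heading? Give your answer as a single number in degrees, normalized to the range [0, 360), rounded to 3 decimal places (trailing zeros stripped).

Answer: 330

Derivation:
Executing turtle program step by step:
Start: pos=(0,0), heading=0, pen down
FD 13: (0,0) -> (13,0) [heading=0, draw]
PU: pen up
RT 90: heading 0 -> 270
FD 19: (13,0) -> (13,-19) [heading=270, move]
FD 17: (13,-19) -> (13,-36) [heading=270, move]
PD: pen down
FD 4: (13,-36) -> (13,-40) [heading=270, draw]
PU: pen up
LT 180: heading 270 -> 90
PU: pen up
LT 90: heading 90 -> 180
PU: pen up
LT 150: heading 180 -> 330
Final: pos=(13,-40), heading=330, 2 segment(s) drawn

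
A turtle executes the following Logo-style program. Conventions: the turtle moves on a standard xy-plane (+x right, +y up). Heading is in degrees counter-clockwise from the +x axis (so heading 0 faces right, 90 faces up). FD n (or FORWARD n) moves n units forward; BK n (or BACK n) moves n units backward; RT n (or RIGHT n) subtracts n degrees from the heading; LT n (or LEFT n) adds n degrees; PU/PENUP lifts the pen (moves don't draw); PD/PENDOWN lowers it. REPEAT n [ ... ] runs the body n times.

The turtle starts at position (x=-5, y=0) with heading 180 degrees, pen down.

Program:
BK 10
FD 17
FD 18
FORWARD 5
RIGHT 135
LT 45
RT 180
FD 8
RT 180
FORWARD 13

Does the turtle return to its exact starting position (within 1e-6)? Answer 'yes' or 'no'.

Answer: no

Derivation:
Executing turtle program step by step:
Start: pos=(-5,0), heading=180, pen down
BK 10: (-5,0) -> (5,0) [heading=180, draw]
FD 17: (5,0) -> (-12,0) [heading=180, draw]
FD 18: (-12,0) -> (-30,0) [heading=180, draw]
FD 5: (-30,0) -> (-35,0) [heading=180, draw]
RT 135: heading 180 -> 45
LT 45: heading 45 -> 90
RT 180: heading 90 -> 270
FD 8: (-35,0) -> (-35,-8) [heading=270, draw]
RT 180: heading 270 -> 90
FD 13: (-35,-8) -> (-35,5) [heading=90, draw]
Final: pos=(-35,5), heading=90, 6 segment(s) drawn

Start position: (-5, 0)
Final position: (-35, 5)
Distance = 30.414; >= 1e-6 -> NOT closed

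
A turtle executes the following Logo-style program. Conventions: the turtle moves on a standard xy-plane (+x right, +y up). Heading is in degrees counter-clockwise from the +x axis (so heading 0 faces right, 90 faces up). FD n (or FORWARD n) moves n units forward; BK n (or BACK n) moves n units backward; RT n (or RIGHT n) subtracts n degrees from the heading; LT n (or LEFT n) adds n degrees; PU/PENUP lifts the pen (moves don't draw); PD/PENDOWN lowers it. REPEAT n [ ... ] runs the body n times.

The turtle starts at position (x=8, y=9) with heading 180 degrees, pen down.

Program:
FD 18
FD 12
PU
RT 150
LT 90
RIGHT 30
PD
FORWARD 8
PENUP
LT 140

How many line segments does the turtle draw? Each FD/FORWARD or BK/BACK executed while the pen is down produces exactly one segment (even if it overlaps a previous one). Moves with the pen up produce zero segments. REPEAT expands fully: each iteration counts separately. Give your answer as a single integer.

Executing turtle program step by step:
Start: pos=(8,9), heading=180, pen down
FD 18: (8,9) -> (-10,9) [heading=180, draw]
FD 12: (-10,9) -> (-22,9) [heading=180, draw]
PU: pen up
RT 150: heading 180 -> 30
LT 90: heading 30 -> 120
RT 30: heading 120 -> 90
PD: pen down
FD 8: (-22,9) -> (-22,17) [heading=90, draw]
PU: pen up
LT 140: heading 90 -> 230
Final: pos=(-22,17), heading=230, 3 segment(s) drawn
Segments drawn: 3

Answer: 3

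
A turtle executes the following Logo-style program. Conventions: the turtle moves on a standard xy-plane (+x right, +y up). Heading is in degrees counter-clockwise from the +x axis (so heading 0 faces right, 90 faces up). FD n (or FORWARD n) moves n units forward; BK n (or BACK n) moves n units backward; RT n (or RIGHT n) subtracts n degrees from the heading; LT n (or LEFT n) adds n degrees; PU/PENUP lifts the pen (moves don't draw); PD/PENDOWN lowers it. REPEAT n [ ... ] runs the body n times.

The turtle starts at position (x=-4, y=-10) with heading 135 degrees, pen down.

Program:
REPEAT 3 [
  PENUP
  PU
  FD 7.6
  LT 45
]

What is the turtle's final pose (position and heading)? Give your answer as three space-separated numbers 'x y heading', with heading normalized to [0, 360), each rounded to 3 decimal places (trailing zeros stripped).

Answer: -22.348 -10 270

Derivation:
Executing turtle program step by step:
Start: pos=(-4,-10), heading=135, pen down
REPEAT 3 [
  -- iteration 1/3 --
  PU: pen up
  PU: pen up
  FD 7.6: (-4,-10) -> (-9.374,-4.626) [heading=135, move]
  LT 45: heading 135 -> 180
  -- iteration 2/3 --
  PU: pen up
  PU: pen up
  FD 7.6: (-9.374,-4.626) -> (-16.974,-4.626) [heading=180, move]
  LT 45: heading 180 -> 225
  -- iteration 3/3 --
  PU: pen up
  PU: pen up
  FD 7.6: (-16.974,-4.626) -> (-22.348,-10) [heading=225, move]
  LT 45: heading 225 -> 270
]
Final: pos=(-22.348,-10), heading=270, 0 segment(s) drawn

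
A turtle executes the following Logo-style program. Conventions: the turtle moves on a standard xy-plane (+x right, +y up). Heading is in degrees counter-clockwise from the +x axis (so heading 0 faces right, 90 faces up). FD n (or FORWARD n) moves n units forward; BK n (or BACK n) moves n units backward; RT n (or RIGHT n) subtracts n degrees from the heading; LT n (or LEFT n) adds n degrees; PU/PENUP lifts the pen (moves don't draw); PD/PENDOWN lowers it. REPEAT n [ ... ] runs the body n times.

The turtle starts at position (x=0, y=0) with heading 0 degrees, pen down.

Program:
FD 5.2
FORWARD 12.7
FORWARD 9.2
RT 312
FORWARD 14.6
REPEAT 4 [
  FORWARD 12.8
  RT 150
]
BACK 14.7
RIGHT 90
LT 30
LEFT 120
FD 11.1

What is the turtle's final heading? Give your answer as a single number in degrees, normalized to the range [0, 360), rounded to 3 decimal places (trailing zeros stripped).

Executing turtle program step by step:
Start: pos=(0,0), heading=0, pen down
FD 5.2: (0,0) -> (5.2,0) [heading=0, draw]
FD 12.7: (5.2,0) -> (17.9,0) [heading=0, draw]
FD 9.2: (17.9,0) -> (27.1,0) [heading=0, draw]
RT 312: heading 0 -> 48
FD 14.6: (27.1,0) -> (36.869,10.85) [heading=48, draw]
REPEAT 4 [
  -- iteration 1/4 --
  FD 12.8: (36.869,10.85) -> (45.434,20.362) [heading=48, draw]
  RT 150: heading 48 -> 258
  -- iteration 2/4 --
  FD 12.8: (45.434,20.362) -> (42.773,7.842) [heading=258, draw]
  RT 150: heading 258 -> 108
  -- iteration 3/4 --
  FD 12.8: (42.773,7.842) -> (38.817,20.015) [heading=108, draw]
  RT 150: heading 108 -> 318
  -- iteration 4/4 --
  FD 12.8: (38.817,20.015) -> (48.33,11.451) [heading=318, draw]
  RT 150: heading 318 -> 168
]
BK 14.7: (48.33,11.451) -> (62.709,8.394) [heading=168, draw]
RT 90: heading 168 -> 78
LT 30: heading 78 -> 108
LT 120: heading 108 -> 228
FD 11.1: (62.709,8.394) -> (55.281,0.145) [heading=228, draw]
Final: pos=(55.281,0.145), heading=228, 10 segment(s) drawn

Answer: 228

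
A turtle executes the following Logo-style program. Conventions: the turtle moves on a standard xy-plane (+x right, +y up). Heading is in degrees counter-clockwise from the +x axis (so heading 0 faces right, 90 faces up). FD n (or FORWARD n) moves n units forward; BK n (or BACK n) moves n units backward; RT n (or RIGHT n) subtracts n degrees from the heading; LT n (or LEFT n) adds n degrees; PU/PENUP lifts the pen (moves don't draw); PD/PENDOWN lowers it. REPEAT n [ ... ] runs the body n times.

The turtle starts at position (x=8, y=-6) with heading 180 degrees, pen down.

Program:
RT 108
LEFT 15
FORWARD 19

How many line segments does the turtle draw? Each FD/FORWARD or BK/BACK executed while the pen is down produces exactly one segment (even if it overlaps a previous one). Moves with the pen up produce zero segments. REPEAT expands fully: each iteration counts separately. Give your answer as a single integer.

Answer: 1

Derivation:
Executing turtle program step by step:
Start: pos=(8,-6), heading=180, pen down
RT 108: heading 180 -> 72
LT 15: heading 72 -> 87
FD 19: (8,-6) -> (8.994,12.974) [heading=87, draw]
Final: pos=(8.994,12.974), heading=87, 1 segment(s) drawn
Segments drawn: 1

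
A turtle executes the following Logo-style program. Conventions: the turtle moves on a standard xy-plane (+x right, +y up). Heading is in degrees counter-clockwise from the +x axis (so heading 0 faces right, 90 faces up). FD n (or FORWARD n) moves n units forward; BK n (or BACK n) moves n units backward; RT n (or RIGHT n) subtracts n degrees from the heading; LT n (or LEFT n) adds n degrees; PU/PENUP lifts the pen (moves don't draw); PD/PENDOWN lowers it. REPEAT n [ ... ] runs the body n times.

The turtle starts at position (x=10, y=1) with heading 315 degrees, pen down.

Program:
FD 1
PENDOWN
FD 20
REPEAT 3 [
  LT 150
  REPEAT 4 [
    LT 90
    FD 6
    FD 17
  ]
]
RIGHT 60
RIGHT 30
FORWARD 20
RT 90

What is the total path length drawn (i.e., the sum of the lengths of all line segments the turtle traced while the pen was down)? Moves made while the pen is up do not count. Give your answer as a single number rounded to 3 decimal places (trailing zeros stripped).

Executing turtle program step by step:
Start: pos=(10,1), heading=315, pen down
FD 1: (10,1) -> (10.707,0.293) [heading=315, draw]
PD: pen down
FD 20: (10.707,0.293) -> (24.849,-13.849) [heading=315, draw]
REPEAT 3 [
  -- iteration 1/3 --
  LT 150: heading 315 -> 105
  REPEAT 4 [
    -- iteration 1/4 --
    LT 90: heading 105 -> 195
    FD 6: (24.849,-13.849) -> (19.054,-15.402) [heading=195, draw]
    FD 17: (19.054,-15.402) -> (2.633,-19.802) [heading=195, draw]
    -- iteration 2/4 --
    LT 90: heading 195 -> 285
    FD 6: (2.633,-19.802) -> (4.186,-25.598) [heading=285, draw]
    FD 17: (4.186,-25.598) -> (8.586,-42.018) [heading=285, draw]
    -- iteration 3/4 --
    LT 90: heading 285 -> 15
    FD 6: (8.586,-42.018) -> (14.381,-40.465) [heading=15, draw]
    FD 17: (14.381,-40.465) -> (30.802,-36.066) [heading=15, draw]
    -- iteration 4/4 --
    LT 90: heading 15 -> 105
    FD 6: (30.802,-36.066) -> (29.249,-30.27) [heading=105, draw]
    FD 17: (29.249,-30.27) -> (24.849,-13.849) [heading=105, draw]
  ]
  -- iteration 2/3 --
  LT 150: heading 105 -> 255
  REPEAT 4 [
    -- iteration 1/4 --
    LT 90: heading 255 -> 345
    FD 6: (24.849,-13.849) -> (30.645,-15.402) [heading=345, draw]
    FD 17: (30.645,-15.402) -> (47.066,-19.802) [heading=345, draw]
    -- iteration 2/4 --
    LT 90: heading 345 -> 75
    FD 6: (47.066,-19.802) -> (48.618,-14.007) [heading=75, draw]
    FD 17: (48.618,-14.007) -> (53.018,2.414) [heading=75, draw]
    -- iteration 3/4 --
    LT 90: heading 75 -> 165
    FD 6: (53.018,2.414) -> (47.223,3.967) [heading=165, draw]
    FD 17: (47.223,3.967) -> (30.802,8.367) [heading=165, draw]
    -- iteration 4/4 --
    LT 90: heading 165 -> 255
    FD 6: (30.802,8.367) -> (29.249,2.571) [heading=255, draw]
    FD 17: (29.249,2.571) -> (24.849,-13.849) [heading=255, draw]
  ]
  -- iteration 3/3 --
  LT 150: heading 255 -> 45
  REPEAT 4 [
    -- iteration 1/4 --
    LT 90: heading 45 -> 135
    FD 6: (24.849,-13.849) -> (20.607,-9.607) [heading=135, draw]
    FD 17: (20.607,-9.607) -> (8.586,2.414) [heading=135, draw]
    -- iteration 2/4 --
    LT 90: heading 135 -> 225
    FD 6: (8.586,2.414) -> (4.343,-1.828) [heading=225, draw]
    FD 17: (4.343,-1.828) -> (-7.678,-13.849) [heading=225, draw]
    -- iteration 3/4 --
    LT 90: heading 225 -> 315
    FD 6: (-7.678,-13.849) -> (-3.435,-18.092) [heading=315, draw]
    FD 17: (-3.435,-18.092) -> (8.586,-30.113) [heading=315, draw]
    -- iteration 4/4 --
    LT 90: heading 315 -> 45
    FD 6: (8.586,-30.113) -> (12.828,-25.87) [heading=45, draw]
    FD 17: (12.828,-25.87) -> (24.849,-13.849) [heading=45, draw]
  ]
]
RT 60: heading 45 -> 345
RT 30: heading 345 -> 315
FD 20: (24.849,-13.849) -> (38.991,-27.991) [heading=315, draw]
RT 90: heading 315 -> 225
Final: pos=(38.991,-27.991), heading=225, 27 segment(s) drawn

Segment lengths:
  seg 1: (10,1) -> (10.707,0.293), length = 1
  seg 2: (10.707,0.293) -> (24.849,-13.849), length = 20
  seg 3: (24.849,-13.849) -> (19.054,-15.402), length = 6
  seg 4: (19.054,-15.402) -> (2.633,-19.802), length = 17
  seg 5: (2.633,-19.802) -> (4.186,-25.598), length = 6
  seg 6: (4.186,-25.598) -> (8.586,-42.018), length = 17
  seg 7: (8.586,-42.018) -> (14.381,-40.465), length = 6
  seg 8: (14.381,-40.465) -> (30.802,-36.066), length = 17
  seg 9: (30.802,-36.066) -> (29.249,-30.27), length = 6
  seg 10: (29.249,-30.27) -> (24.849,-13.849), length = 17
  seg 11: (24.849,-13.849) -> (30.645,-15.402), length = 6
  seg 12: (30.645,-15.402) -> (47.066,-19.802), length = 17
  seg 13: (47.066,-19.802) -> (48.618,-14.007), length = 6
  seg 14: (48.618,-14.007) -> (53.018,2.414), length = 17
  seg 15: (53.018,2.414) -> (47.223,3.967), length = 6
  seg 16: (47.223,3.967) -> (30.802,8.367), length = 17
  seg 17: (30.802,8.367) -> (29.249,2.571), length = 6
  seg 18: (29.249,2.571) -> (24.849,-13.849), length = 17
  seg 19: (24.849,-13.849) -> (20.607,-9.607), length = 6
  seg 20: (20.607,-9.607) -> (8.586,2.414), length = 17
  seg 21: (8.586,2.414) -> (4.343,-1.828), length = 6
  seg 22: (4.343,-1.828) -> (-7.678,-13.849), length = 17
  seg 23: (-7.678,-13.849) -> (-3.435,-18.092), length = 6
  seg 24: (-3.435,-18.092) -> (8.586,-30.113), length = 17
  seg 25: (8.586,-30.113) -> (12.828,-25.87), length = 6
  seg 26: (12.828,-25.87) -> (24.849,-13.849), length = 17
  seg 27: (24.849,-13.849) -> (38.991,-27.991), length = 20
Total = 317

Answer: 317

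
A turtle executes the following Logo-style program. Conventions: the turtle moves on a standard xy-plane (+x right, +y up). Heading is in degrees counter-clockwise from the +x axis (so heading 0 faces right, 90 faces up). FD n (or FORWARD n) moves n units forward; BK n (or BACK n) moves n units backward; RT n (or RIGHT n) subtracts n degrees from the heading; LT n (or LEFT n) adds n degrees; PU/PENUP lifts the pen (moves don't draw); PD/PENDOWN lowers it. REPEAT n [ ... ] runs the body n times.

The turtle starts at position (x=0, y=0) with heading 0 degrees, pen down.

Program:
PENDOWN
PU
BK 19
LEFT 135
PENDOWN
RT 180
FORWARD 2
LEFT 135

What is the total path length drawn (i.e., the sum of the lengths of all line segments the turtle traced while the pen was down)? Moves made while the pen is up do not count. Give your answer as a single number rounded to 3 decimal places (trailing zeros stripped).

Answer: 2

Derivation:
Executing turtle program step by step:
Start: pos=(0,0), heading=0, pen down
PD: pen down
PU: pen up
BK 19: (0,0) -> (-19,0) [heading=0, move]
LT 135: heading 0 -> 135
PD: pen down
RT 180: heading 135 -> 315
FD 2: (-19,0) -> (-17.586,-1.414) [heading=315, draw]
LT 135: heading 315 -> 90
Final: pos=(-17.586,-1.414), heading=90, 1 segment(s) drawn

Segment lengths:
  seg 1: (-19,0) -> (-17.586,-1.414), length = 2
Total = 2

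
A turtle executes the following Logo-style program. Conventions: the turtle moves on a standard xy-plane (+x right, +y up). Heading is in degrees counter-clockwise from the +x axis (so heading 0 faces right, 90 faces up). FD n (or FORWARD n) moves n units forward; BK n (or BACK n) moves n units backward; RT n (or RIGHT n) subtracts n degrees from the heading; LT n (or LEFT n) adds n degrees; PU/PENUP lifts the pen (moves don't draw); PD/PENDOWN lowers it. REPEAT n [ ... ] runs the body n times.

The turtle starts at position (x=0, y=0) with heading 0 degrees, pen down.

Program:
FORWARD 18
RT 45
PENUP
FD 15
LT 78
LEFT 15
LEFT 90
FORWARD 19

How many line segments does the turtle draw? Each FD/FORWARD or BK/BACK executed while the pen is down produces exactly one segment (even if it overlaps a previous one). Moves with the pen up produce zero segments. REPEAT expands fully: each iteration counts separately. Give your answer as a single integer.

Executing turtle program step by step:
Start: pos=(0,0), heading=0, pen down
FD 18: (0,0) -> (18,0) [heading=0, draw]
RT 45: heading 0 -> 315
PU: pen up
FD 15: (18,0) -> (28.607,-10.607) [heading=315, move]
LT 78: heading 315 -> 33
LT 15: heading 33 -> 48
LT 90: heading 48 -> 138
FD 19: (28.607,-10.607) -> (14.487,2.107) [heading=138, move]
Final: pos=(14.487,2.107), heading=138, 1 segment(s) drawn
Segments drawn: 1

Answer: 1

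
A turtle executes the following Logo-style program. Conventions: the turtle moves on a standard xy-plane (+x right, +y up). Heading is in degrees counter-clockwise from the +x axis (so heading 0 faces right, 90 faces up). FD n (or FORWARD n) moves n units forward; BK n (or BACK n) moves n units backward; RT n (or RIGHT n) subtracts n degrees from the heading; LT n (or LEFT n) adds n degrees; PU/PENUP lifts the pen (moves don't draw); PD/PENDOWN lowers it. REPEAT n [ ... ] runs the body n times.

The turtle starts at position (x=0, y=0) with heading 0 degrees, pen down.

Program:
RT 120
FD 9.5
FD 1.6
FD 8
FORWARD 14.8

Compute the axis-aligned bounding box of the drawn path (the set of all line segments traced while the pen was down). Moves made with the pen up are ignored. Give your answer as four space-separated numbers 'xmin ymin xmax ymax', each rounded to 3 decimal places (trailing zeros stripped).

Executing turtle program step by step:
Start: pos=(0,0), heading=0, pen down
RT 120: heading 0 -> 240
FD 9.5: (0,0) -> (-4.75,-8.227) [heading=240, draw]
FD 1.6: (-4.75,-8.227) -> (-5.55,-9.613) [heading=240, draw]
FD 8: (-5.55,-9.613) -> (-9.55,-16.541) [heading=240, draw]
FD 14.8: (-9.55,-16.541) -> (-16.95,-29.358) [heading=240, draw]
Final: pos=(-16.95,-29.358), heading=240, 4 segment(s) drawn

Segment endpoints: x in {-16.95, -9.55, -5.55, -4.75, 0}, y in {-29.358, -16.541, -9.613, -8.227, 0}
xmin=-16.95, ymin=-29.358, xmax=0, ymax=0

Answer: -16.95 -29.358 0 0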